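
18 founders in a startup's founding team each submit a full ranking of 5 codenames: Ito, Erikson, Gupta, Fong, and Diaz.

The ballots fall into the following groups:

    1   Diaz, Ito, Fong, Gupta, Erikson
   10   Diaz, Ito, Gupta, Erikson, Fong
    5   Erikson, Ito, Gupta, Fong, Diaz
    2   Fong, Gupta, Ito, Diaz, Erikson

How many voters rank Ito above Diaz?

Ballots ranking Ito above Diaz: 5+2 = 7.
Ballots ranking Diaz above Ito: 1+10 = 11.
So 7 of 18 voters prefer Ito to Diaz.

7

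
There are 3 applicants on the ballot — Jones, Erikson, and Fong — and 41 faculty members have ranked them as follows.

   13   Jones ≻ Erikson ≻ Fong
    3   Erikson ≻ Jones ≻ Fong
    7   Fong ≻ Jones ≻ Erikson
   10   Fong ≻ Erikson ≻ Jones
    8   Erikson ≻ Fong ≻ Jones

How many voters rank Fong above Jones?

Ballots ranking Fong above Jones: 7+10+8 = 25.
Ballots ranking Jones above Fong: 13+3 = 16.
So 25 of 41 voters prefer Fong to Jones.

25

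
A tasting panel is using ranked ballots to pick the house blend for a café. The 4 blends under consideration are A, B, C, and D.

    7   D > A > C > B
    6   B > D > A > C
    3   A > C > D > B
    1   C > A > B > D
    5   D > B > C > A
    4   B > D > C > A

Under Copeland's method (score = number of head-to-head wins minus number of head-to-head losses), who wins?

Pairwise results:
  A vs B: B wins 15–11.
  A vs C: A wins 16–10.
  A vs D: D wins 22–4.
  B vs C: B wins 15–11.
  B vs D: D wins 15–11.
  C vs D: D wins 22–4.
Copeland scores (wins − losses):
  A: 1 − 2 = -1
  B: 2 − 1 = 1
  C: 0 − 3 = -3
  D: 3 − 0 = 3
D has the best Copeland score.

D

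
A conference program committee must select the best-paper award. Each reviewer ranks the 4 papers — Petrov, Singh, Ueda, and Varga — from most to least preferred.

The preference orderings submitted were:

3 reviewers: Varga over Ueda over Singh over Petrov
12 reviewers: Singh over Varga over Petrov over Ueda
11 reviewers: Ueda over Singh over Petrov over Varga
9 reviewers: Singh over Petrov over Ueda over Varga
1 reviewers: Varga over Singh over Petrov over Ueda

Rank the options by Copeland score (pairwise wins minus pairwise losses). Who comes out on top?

Pairwise results:
  Petrov vs Singh: Singh wins 36–0.
  Petrov vs Ueda: Petrov wins 22–14.
  Petrov vs Varga: Petrov wins 20–16.
  Singh vs Ueda: Singh wins 22–14.
  Singh vs Varga: Singh wins 32–4.
  Ueda vs Varga: Ueda wins 20–16.
Copeland scores (wins − losses):
  Petrov: 2 − 1 = 1
  Singh: 3 − 0 = 3
  Ueda: 1 − 2 = -1
  Varga: 0 − 3 = -3
Singh has the best Copeland score.

Singh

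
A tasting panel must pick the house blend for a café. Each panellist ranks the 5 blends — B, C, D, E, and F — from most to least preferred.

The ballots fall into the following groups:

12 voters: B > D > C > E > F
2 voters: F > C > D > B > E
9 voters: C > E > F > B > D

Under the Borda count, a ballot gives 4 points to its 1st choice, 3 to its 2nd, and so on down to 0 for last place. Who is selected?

Borda scores:
  B: 12·4 + 2·1 + 9·1 = 59
  C: 12·2 + 2·3 + 9·4 = 66
  D: 12·3 + 2·2 + 9·0 = 40
  E: 12·1 + 2·0 + 9·3 = 39
  F: 12·0 + 2·4 + 9·2 = 26
C has the highest total.

C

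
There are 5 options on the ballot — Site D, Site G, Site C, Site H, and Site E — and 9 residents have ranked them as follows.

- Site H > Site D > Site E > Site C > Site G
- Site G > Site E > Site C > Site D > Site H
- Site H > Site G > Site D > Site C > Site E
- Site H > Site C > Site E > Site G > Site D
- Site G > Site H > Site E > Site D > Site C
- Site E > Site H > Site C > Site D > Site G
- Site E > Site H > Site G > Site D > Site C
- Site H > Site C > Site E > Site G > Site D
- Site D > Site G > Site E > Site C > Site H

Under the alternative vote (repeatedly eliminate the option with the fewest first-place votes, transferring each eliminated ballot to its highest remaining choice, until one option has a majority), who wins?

Round 1: Site H 4, Site G 2, Site E 2, Site D 1, Site C 0. Site C has the fewest and is eliminated.
Round 2: Site H 4, Site G 2, Site E 2, Site D 1. Site D has the fewest and is eliminated.
Round 3: Site H 4, Site G 3, Site E 2. Site E has the fewest and is eliminated.
Round 4: Site H 6, Site G 3. Site H has a majority.

Site H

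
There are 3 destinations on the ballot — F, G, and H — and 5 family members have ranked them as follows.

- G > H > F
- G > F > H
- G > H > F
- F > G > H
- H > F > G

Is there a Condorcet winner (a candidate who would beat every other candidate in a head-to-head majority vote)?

Head-to-head results (5 voters total):
F vs G: G wins 3–2.
F vs H: H wins 3–2.
G vs H: G wins 4–1.
G beats each rival — F (3–2), H (4–1) — so G is the Condorcet winner.

Yes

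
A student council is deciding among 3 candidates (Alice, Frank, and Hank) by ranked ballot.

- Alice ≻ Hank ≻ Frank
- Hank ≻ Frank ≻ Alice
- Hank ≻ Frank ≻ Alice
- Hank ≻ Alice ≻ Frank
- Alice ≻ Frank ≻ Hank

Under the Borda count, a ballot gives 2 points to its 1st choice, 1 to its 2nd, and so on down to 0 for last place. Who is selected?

Borda scores:
  Alice: 2 + 0 + 0 + 1 + 2 = 5
  Frank: 0 + 1 + 1 + 0 + 1 = 3
  Hank: 1 + 2 + 2 + 2 + 0 = 7
Hank has the highest total.

Hank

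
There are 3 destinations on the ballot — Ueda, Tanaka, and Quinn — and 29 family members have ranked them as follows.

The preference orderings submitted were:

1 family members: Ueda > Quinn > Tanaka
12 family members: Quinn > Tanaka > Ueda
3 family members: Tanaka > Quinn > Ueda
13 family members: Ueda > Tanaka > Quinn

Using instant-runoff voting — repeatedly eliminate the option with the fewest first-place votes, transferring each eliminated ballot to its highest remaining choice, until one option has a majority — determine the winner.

Quinn

Round 1: Ueda 14, Quinn 12, Tanaka 3. Tanaka has the fewest and is eliminated.
Round 2: Quinn 15, Ueda 14. Quinn has a majority.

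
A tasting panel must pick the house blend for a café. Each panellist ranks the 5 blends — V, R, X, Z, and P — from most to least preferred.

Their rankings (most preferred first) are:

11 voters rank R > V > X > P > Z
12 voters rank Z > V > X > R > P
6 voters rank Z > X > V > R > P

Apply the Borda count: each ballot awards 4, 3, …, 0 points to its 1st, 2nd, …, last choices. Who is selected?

Borda scores:
  V: 11·3 + 12·3 + 6·2 = 81
  R: 11·4 + 12·1 + 6·1 = 62
  X: 11·2 + 12·2 + 6·3 = 64
  Z: 11·0 + 12·4 + 6·4 = 72
  P: 11·1 + 12·0 + 6·0 = 11
V has the highest total.

V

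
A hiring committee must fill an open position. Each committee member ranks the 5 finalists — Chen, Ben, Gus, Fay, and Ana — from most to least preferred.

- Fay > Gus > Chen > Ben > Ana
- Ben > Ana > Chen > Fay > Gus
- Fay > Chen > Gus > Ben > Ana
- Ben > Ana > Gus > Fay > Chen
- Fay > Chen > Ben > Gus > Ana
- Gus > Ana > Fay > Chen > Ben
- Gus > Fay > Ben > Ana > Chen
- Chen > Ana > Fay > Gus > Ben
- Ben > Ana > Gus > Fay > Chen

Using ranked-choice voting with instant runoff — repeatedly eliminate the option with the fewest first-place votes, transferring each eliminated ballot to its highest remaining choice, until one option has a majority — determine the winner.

Fay

Round 1: Ben 3, Fay 3, Gus 2, Chen 1, Ana 0. Ana has the fewest and is eliminated.
Round 2: Ben 3, Fay 3, Gus 2, Chen 1. Chen has the fewest and is eliminated.
Round 3: Fay 4, Ben 3, Gus 2. Gus has the fewest and is eliminated.
Round 4: Fay 6, Ben 3. Fay has a majority.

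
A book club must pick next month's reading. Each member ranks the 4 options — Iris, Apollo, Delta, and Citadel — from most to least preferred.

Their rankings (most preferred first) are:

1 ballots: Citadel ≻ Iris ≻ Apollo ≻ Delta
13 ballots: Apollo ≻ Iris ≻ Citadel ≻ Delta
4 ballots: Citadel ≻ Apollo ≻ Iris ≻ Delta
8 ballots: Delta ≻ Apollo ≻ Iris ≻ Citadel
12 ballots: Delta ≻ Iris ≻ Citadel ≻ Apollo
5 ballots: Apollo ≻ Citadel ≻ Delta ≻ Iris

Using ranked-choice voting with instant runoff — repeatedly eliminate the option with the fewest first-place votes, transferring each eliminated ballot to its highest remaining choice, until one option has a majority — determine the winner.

Apollo

Round 1: Delta 20, Apollo 18, Citadel 5, Iris 0. Iris has the fewest and is eliminated.
Round 2: Delta 20, Apollo 18, Citadel 5. Citadel has the fewest and is eliminated.
Round 3: Apollo 23, Delta 20. Apollo has a majority.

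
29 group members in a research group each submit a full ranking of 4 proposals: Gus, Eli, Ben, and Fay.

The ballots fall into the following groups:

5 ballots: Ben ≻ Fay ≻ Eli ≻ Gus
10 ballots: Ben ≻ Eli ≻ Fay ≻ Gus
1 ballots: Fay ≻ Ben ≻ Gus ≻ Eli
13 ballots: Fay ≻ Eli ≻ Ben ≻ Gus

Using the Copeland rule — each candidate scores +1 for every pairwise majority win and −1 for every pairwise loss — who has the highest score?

Pairwise results:
  Gus vs Eli: Eli wins 28–1.
  Gus vs Ben: Ben wins 29–0.
  Gus vs Fay: Fay wins 29–0.
  Eli vs Ben: Ben wins 16–13.
  Eli vs Fay: Fay wins 19–10.
  Ben vs Fay: Ben wins 15–14.
Copeland scores (wins − losses):
  Gus: 0 − 3 = -3
  Eli: 1 − 2 = -1
  Ben: 3 − 0 = 3
  Fay: 2 − 1 = 1
Ben has the best Copeland score.

Ben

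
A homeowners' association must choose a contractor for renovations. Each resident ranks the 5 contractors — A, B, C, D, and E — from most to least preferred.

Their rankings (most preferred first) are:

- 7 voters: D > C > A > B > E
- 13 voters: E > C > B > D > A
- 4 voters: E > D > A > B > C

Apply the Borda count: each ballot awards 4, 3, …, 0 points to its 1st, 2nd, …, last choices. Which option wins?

Borda scores:
  A: 7·2 + 13·0 + 4·2 = 22
  B: 7·1 + 13·2 + 4·1 = 37
  C: 7·3 + 13·3 + 4·0 = 60
  D: 7·4 + 13·1 + 4·3 = 53
  E: 7·0 + 13·4 + 4·4 = 68
E has the highest total.

E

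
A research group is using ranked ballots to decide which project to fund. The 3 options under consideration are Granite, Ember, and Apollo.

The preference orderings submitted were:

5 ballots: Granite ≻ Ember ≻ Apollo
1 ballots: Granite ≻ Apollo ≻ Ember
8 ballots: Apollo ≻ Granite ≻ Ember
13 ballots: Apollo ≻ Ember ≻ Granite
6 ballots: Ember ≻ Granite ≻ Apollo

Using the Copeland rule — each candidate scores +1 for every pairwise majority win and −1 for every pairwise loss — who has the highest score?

Apollo

Pairwise results:
  Granite vs Ember: Ember wins 19–14.
  Granite vs Apollo: Apollo wins 21–12.
  Ember vs Apollo: Apollo wins 22–11.
Copeland scores (wins − losses):
  Granite: 0 − 2 = -2
  Ember: 1 − 1 = 0
  Apollo: 2 − 0 = 2
Apollo has the best Copeland score.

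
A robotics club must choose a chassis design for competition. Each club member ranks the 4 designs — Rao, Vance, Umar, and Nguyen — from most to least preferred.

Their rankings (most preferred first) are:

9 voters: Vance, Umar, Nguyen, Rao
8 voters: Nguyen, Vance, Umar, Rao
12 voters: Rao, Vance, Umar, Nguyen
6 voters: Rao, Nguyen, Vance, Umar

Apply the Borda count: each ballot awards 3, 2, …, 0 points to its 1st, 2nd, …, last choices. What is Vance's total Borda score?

Borda scores:
  Rao: 9·0 + 8·0 + 12·3 + 6·3 = 54
  Vance: 9·3 + 8·2 + 12·2 + 6·1 = 73
  Umar: 9·2 + 8·1 + 12·1 + 6·0 = 38
  Nguyen: 9·1 + 8·3 + 12·0 + 6·2 = 45

73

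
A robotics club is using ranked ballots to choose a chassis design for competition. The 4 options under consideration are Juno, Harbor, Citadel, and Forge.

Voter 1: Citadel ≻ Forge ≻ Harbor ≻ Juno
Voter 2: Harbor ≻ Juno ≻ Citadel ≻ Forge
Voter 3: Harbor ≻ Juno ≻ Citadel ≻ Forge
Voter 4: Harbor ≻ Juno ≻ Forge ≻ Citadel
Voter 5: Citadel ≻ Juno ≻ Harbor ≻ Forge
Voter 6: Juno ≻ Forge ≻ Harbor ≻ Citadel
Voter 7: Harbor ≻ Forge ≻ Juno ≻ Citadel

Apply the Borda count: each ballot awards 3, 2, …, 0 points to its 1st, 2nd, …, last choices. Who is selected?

Borda scores:
  Juno: 0 + 2 + 2 + 2 + 2 + 3 + 1 = 12
  Harbor: 1 + 3 + 3 + 3 + 1 + 1 + 3 = 15
  Citadel: 3 + 1 + 1 + 0 + 3 + 0 + 0 = 8
  Forge: 2 + 0 + 0 + 1 + 0 + 2 + 2 = 7
Harbor has the highest total.

Harbor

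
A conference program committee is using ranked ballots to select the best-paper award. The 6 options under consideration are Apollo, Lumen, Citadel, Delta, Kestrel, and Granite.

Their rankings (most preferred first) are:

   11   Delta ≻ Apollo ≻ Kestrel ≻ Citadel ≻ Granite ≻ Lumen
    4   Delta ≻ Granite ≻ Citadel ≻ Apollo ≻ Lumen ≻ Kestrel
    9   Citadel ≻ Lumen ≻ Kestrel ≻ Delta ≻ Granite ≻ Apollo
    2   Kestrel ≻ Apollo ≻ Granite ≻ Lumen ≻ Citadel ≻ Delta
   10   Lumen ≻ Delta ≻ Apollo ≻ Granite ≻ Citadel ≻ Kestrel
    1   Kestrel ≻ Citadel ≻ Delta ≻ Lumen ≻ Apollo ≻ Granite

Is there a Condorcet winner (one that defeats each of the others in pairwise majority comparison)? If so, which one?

Head-to-head results (37 voters total):
Apollo vs Lumen: Lumen wins 20–17.
Apollo vs Citadel: Apollo wins 23–14.
Apollo vs Delta: Delta wins 35–2.
Apollo vs Kestrel: Apollo wins 25–12.
Apollo vs Granite: Apollo wins 24–13.
Lumen vs Citadel: Citadel wins 25–12.
Lumen vs Delta: Lumen wins 21–16.
Lumen vs Kestrel: Lumen wins 23–14.
Lumen vs Granite: Lumen wins 20–17.
Citadel vs Delta: Delta wins 25–12.
Citadel vs Kestrel: Citadel wins 23–14.
Citadel vs Granite: Citadel wins 21–16.
Delta vs Kestrel: Delta wins 25–12.
Delta vs Granite: Delta wins 35–2.
Kestrel vs Granite: Kestrel wins 23–14.
No candidate beats all others: Apollo beats Citadel beats Lumen beats Apollo, a majority cycle.

No Condorcet winner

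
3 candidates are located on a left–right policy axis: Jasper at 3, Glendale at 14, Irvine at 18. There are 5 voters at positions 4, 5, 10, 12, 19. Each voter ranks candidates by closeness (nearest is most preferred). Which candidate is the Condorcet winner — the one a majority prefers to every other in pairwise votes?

Glendale

With single-peaked preferences on a line, the Condorcet winner is the candidate closest to the median voter.
The median voter (position 10) is closest to Glendale at 14.
Check: Glendale vs Irvine — voters closer to Glendale: 4 of 5.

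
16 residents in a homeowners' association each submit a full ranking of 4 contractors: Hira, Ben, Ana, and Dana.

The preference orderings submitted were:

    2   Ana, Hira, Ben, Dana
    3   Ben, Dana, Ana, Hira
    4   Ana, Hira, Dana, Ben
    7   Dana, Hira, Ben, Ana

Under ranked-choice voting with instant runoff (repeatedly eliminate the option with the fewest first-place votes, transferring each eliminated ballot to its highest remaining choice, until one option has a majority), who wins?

Dana

Round 1: Dana 7, Ana 6, Ben 3, Hira 0. Hira has the fewest and is eliminated.
Round 2: Dana 7, Ana 6, Ben 3. Ben has the fewest and is eliminated.
Round 3: Dana 10, Ana 6. Dana has a majority.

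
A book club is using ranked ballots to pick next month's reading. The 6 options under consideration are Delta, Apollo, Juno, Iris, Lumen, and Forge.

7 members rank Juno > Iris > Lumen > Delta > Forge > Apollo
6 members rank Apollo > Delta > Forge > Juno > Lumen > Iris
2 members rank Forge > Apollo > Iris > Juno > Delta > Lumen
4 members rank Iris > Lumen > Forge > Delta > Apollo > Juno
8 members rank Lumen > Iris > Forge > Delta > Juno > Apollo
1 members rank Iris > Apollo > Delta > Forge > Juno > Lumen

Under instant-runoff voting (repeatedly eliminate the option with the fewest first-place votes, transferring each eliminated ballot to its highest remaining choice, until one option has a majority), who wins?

Lumen

Round 1: Lumen 8, Juno 7, Apollo 6, Iris 5, Forge 2, Delta 0. Delta has the fewest and is eliminated.
Round 2: Lumen 8, Juno 7, Apollo 6, Iris 5, Forge 2. Forge has the fewest and is eliminated.
Round 3: Apollo 8, Lumen 8, Juno 7, Iris 5. Iris has the fewest and is eliminated.
Round 4: Lumen 12, Apollo 9, Juno 7. Juno has the fewest and is eliminated.
Round 5: Lumen 19, Apollo 9. Lumen has a majority.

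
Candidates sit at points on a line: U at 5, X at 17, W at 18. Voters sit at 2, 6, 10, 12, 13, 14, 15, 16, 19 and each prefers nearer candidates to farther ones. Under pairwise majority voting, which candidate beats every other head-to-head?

X

With single-peaked preferences on a line, the Condorcet winner is the candidate closest to the median voter.
The median voter (position 13) is closest to X at 17.
Check: X vs W — voters closer to X: 8 of 9.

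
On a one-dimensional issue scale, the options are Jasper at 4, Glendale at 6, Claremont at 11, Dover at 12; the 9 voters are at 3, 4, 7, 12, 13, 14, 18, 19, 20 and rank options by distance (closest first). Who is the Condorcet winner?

With single-peaked preferences on a line, the Condorcet winner is the candidate closest to the median voter.
The median voter (position 13) is closest to Dover at 12.
Check: Dover vs Claremont — voters closer to Dover: 6 of 9.

Dover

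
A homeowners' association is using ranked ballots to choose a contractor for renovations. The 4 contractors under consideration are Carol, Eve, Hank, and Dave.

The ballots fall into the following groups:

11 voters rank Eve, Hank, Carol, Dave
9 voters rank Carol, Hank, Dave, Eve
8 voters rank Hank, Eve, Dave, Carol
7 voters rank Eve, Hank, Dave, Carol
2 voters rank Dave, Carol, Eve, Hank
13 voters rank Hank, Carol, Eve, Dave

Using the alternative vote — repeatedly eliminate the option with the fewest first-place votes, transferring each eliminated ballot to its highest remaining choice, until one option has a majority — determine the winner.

Hank

Round 1: Hank 21, Eve 18, Carol 9, Dave 2. Dave has the fewest and is eliminated.
Round 2: Hank 21, Eve 18, Carol 11. Carol has the fewest and is eliminated.
Round 3: Hank 30, Eve 20. Hank has a majority.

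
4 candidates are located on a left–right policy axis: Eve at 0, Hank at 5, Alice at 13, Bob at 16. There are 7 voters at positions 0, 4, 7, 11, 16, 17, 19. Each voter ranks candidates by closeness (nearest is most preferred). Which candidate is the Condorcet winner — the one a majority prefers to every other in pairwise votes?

With single-peaked preferences on a line, the Condorcet winner is the candidate closest to the median voter.
The median voter (position 11) is closest to Alice at 13.
Check: Alice vs Eve — voters closer to Alice: 5 of 7.

Alice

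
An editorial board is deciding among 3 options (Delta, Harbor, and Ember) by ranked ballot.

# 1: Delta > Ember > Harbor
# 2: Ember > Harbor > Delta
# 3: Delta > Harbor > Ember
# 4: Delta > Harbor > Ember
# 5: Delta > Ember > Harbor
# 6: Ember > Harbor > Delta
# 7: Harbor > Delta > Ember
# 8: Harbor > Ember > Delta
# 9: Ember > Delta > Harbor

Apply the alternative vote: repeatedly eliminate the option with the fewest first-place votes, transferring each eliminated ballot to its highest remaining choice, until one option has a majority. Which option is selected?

Round 1: Delta 4, Ember 3, Harbor 2. Harbor has the fewest and is eliminated.
Round 2: Delta 5, Ember 4. Delta has a majority.

Delta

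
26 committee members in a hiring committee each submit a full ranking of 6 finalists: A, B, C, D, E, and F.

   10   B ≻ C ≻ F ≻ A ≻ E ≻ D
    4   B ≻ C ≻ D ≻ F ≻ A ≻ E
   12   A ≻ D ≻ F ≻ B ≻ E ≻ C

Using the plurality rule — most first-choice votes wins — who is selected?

B

First-place vote totals:
  A: 12
  B: 14
  C: 0
  D: 0
  E: 0
  F: 0
B has the most first-place votes.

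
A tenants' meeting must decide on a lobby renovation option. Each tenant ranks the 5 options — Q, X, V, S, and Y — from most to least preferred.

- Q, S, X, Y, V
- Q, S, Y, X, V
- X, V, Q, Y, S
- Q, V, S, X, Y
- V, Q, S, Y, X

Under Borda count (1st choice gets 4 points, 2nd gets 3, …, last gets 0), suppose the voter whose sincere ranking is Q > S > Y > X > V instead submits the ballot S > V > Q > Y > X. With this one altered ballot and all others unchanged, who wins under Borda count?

Q

Borda totals with the altered ballot: Q 15, X 7, V 13, S 11, Y 4.
The winner is unchanged: still Q.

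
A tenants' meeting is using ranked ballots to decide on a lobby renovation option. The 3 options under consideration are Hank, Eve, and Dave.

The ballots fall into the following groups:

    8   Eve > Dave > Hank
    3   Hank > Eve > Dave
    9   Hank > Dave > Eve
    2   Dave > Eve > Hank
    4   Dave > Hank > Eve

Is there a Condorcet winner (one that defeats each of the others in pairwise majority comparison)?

Yes

Head-to-head results (26 voters total):
Hank vs Eve: Hank wins 16–10.
Hank vs Dave: Dave wins 14–12.
Eve vs Dave: Dave wins 15–11.
Dave beats each rival — Hank (14–12), Eve (15–11) — so Dave is the Condorcet winner.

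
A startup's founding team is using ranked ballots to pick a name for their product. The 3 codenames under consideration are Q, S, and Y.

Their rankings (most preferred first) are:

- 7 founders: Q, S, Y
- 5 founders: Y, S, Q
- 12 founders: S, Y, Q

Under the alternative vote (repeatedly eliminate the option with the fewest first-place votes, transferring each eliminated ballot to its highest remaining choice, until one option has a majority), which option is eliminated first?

Round 1: S 12, Q 7, Y 5. Y has the fewest and is eliminated.
Round 2: S 17, Q 7. S has a majority.

Y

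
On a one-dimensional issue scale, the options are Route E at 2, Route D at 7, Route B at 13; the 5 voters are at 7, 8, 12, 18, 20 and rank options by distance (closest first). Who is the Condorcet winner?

With single-peaked preferences on a line, the Condorcet winner is the candidate closest to the median voter.
The median voter (position 12) is closest to Route B at 13.
Check: Route B vs Route D — voters closer to Route B: 3 of 5.

Route B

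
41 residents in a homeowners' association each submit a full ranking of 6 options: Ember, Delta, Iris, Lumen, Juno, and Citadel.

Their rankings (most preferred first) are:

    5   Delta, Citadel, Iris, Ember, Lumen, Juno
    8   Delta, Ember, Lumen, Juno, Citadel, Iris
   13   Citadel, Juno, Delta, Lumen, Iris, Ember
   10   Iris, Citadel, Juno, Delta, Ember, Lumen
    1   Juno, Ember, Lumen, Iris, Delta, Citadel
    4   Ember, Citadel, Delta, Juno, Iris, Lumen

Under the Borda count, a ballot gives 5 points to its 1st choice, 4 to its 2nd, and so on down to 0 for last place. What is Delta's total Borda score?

Borda scores:
  Ember: 5·2 + 8·4 + 13·0 + 10·1 + 4 + 4·5 = 76
  Delta: 5·5 + 8·5 + 13·3 + 10·2 + 1 + 4·3 = 137
  Iris: 5·3 + 8·0 + 13·1 + 10·5 + 2 + 4·1 = 84
  Lumen: 5·1 + 8·3 + 13·2 + 10·0 + 3 + 4·0 = 58
  Juno: 5·0 + 8·2 + 13·4 + 10·3 + 5 + 4·2 = 111
  Citadel: 5·4 + 8·1 + 13·5 + 10·4 + 0 + 4·4 = 149

137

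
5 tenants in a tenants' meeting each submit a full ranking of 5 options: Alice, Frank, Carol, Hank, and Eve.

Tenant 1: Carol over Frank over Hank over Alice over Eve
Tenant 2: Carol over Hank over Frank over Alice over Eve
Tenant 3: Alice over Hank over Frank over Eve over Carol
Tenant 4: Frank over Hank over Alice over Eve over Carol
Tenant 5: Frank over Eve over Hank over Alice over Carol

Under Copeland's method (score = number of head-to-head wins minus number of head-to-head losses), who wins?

Frank

Pairwise results:
  Alice vs Frank: Frank wins 4–1.
  Alice vs Carol: Alice wins 3–2.
  Alice vs Hank: Hank wins 4–1.
  Alice vs Eve: Alice wins 4–1.
  Frank vs Carol: Frank wins 3–2.
  Frank vs Hank: Frank wins 3–2.
  Frank vs Eve: Frank wins 5–0.
  Carol vs Hank: Hank wins 3–2.
  Carol vs Eve: Eve wins 3–2.
  Hank vs Eve: Hank wins 4–1.
Copeland scores (wins − losses):
  Alice: 2 − 2 = 0
  Frank: 4 − 0 = 4
  Carol: 0 − 4 = -4
  Hank: 3 − 1 = 2
  Eve: 1 − 3 = -2
Frank has the best Copeland score.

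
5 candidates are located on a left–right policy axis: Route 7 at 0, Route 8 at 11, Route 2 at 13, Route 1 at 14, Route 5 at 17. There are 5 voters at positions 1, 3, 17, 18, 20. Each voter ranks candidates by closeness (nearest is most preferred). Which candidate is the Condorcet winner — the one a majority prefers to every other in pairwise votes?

Route 5

With single-peaked preferences on a line, the Condorcet winner is the candidate closest to the median voter.
The median voter (position 17) is closest to Route 5 at 17.
Check: Route 5 vs Route 2 — voters closer to Route 5: 3 of 5.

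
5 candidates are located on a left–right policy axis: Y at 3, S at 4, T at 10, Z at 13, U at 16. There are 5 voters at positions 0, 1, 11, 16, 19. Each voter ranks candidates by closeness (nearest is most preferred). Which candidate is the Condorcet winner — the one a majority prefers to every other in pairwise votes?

T

With single-peaked preferences on a line, the Condorcet winner is the candidate closest to the median voter.
The median voter (position 11) is closest to T at 10.
Check: T vs U — voters closer to T: 3 of 5.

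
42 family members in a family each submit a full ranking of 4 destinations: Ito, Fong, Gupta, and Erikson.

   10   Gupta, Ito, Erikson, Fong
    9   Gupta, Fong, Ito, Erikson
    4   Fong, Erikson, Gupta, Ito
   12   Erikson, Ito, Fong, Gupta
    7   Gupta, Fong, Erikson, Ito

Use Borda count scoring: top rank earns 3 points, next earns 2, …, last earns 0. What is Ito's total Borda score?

Borda scores:
  Ito: 10·2 + 9·1 + 4·0 + 12·2 + 7·0 = 53
  Fong: 10·0 + 9·2 + 4·3 + 12·1 + 7·2 = 56
  Gupta: 10·3 + 9·3 + 4·1 + 12·0 + 7·3 = 82
  Erikson: 10·1 + 9·0 + 4·2 + 12·3 + 7·1 = 61

53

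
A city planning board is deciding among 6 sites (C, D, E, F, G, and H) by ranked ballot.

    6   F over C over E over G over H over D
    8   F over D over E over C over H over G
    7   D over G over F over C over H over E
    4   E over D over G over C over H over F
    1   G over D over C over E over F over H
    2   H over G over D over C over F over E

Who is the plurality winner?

First-place vote totals:
  C: 0
  D: 7
  E: 4
  F: 14
  G: 1
  H: 2
F has the most first-place votes.

F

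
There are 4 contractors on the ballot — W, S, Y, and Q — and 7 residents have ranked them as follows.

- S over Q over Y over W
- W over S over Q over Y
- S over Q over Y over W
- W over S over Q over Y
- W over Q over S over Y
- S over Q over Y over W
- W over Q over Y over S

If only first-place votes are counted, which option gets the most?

W

First-place vote totals:
  W: 4
  S: 3
  Y: 0
  Q: 0
W has the most first-place votes.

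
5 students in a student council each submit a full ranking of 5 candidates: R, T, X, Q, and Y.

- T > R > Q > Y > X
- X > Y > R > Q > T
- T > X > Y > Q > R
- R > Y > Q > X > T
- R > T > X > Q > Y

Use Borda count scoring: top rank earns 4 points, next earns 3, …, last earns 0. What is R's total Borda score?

13

Borda scores:
  R: 3 + 2 + 0 + 4 + 4 = 13
  T: 4 + 0 + 4 + 0 + 3 = 11
  X: 0 + 4 + 3 + 1 + 2 = 10
  Q: 2 + 1 + 1 + 2 + 1 = 7
  Y: 1 + 3 + 2 + 3 + 0 = 9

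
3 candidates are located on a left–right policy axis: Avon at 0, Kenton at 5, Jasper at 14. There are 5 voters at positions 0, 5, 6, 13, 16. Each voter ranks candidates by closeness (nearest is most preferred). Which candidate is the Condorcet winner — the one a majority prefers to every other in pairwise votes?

With single-peaked preferences on a line, the Condorcet winner is the candidate closest to the median voter.
The median voter (position 6) is closest to Kenton at 5.
Check: Kenton vs Avon — voters closer to Kenton: 4 of 5.

Kenton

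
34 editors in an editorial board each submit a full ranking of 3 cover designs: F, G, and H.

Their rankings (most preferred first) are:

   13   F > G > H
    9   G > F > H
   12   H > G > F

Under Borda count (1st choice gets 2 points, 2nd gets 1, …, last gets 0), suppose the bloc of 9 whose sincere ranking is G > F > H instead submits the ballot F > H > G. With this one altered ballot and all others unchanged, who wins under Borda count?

Borda totals with the altered ballot: F 44, G 25, H 33.
The switch changes the winner from G to F.

F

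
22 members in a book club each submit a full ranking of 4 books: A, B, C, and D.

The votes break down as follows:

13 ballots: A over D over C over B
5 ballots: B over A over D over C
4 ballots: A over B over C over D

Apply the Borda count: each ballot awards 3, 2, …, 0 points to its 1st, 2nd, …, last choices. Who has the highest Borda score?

A

Borda scores:
  A: 13·3 + 5·2 + 4·3 = 61
  B: 13·0 + 5·3 + 4·2 = 23
  C: 13·1 + 5·0 + 4·1 = 17
  D: 13·2 + 5·1 + 4·0 = 31
A has the highest total.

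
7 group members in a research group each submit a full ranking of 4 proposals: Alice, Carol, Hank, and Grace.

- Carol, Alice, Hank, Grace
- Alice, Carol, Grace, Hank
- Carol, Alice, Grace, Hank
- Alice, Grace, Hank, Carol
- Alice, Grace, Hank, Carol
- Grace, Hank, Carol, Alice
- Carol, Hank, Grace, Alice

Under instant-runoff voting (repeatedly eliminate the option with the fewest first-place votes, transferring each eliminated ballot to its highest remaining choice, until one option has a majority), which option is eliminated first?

Round 1: Alice 3, Carol 3, Grace 1, Hank 0. Hank has the fewest and is eliminated.
Round 2: Alice 3, Carol 3, Grace 1. Grace has the fewest and is eliminated.
Round 3: Carol 4, Alice 3. Carol has a majority.

Hank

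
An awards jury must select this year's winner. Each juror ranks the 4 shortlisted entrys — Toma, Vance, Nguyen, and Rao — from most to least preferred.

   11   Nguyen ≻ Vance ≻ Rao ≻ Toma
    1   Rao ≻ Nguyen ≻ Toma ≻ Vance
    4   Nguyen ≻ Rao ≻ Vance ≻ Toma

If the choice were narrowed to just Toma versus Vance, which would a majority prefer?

Vance

Ballots ranking Toma above Vance: 1.
Ballots ranking Vance above Toma: 11+4 = 15.
Vance wins the head-to-head, 15–1.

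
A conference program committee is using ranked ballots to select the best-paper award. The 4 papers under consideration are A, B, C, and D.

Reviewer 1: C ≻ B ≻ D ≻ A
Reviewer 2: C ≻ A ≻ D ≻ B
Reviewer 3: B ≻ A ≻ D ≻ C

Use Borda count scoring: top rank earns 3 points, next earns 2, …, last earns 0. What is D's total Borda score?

Borda scores:
  A: 0 + 2 + 2 = 4
  B: 2 + 0 + 3 = 5
  C: 3 + 3 + 0 = 6
  D: 1 + 1 + 1 = 3

3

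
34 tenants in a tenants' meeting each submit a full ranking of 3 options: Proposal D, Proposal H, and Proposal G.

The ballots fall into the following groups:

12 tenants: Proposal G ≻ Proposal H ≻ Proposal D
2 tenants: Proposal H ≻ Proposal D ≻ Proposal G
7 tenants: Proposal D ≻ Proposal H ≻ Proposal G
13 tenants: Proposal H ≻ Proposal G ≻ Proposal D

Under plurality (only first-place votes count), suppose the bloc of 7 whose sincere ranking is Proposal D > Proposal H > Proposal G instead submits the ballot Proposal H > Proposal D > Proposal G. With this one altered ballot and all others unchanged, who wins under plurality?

Proposal H

First-place totals with the altered ballot: Proposal D 0, Proposal H 22, Proposal G 12.
The winner is unchanged: still Proposal H.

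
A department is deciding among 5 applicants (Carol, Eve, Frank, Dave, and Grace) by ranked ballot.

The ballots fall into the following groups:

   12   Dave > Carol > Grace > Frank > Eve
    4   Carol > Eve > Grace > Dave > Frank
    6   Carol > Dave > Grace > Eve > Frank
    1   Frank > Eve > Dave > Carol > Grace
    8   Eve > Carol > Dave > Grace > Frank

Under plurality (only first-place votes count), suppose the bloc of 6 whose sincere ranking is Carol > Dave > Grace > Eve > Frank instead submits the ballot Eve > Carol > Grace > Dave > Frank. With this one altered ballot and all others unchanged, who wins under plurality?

Eve

First-place totals with the altered ballot: Carol 4, Eve 14, Frank 1, Dave 12, Grace 0.
The switch changes the winner from Dave to Eve.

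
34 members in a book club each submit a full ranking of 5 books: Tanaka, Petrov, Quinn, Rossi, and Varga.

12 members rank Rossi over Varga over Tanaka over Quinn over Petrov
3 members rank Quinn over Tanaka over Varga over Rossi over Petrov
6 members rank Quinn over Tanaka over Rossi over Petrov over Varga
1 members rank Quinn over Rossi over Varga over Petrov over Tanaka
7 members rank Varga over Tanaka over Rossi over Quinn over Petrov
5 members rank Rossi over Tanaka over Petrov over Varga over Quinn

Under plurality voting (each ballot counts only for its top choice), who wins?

Rossi

First-place vote totals:
  Tanaka: 0
  Petrov: 0
  Quinn: 10
  Rossi: 17
  Varga: 7
Rossi has the most first-place votes.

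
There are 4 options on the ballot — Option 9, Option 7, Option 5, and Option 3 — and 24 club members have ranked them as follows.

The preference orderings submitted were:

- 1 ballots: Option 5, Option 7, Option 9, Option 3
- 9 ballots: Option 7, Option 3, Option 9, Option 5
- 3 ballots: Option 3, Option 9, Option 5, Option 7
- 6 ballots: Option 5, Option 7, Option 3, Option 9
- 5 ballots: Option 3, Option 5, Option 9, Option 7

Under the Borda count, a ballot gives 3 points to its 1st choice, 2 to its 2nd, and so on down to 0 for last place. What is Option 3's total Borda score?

Borda scores:
  Option 9: 1 + 9·1 + 3·2 + 6·0 + 5·1 = 21
  Option 7: 2 + 9·3 + 3·0 + 6·2 + 5·0 = 41
  Option 5: 3 + 9·0 + 3·1 + 6·3 + 5·2 = 34
  Option 3: 0 + 9·2 + 3·3 + 6·1 + 5·3 = 48

48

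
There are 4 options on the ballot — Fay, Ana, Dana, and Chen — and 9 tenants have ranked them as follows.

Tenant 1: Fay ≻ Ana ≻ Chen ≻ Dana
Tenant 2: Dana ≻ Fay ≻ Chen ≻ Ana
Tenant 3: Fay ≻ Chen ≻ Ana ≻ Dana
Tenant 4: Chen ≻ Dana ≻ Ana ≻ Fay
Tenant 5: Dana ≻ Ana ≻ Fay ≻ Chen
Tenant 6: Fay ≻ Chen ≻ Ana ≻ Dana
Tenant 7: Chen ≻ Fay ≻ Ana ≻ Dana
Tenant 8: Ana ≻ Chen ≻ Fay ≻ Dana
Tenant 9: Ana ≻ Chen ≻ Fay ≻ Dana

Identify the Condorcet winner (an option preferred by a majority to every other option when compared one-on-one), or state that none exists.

Head-to-head results (9 voters total):
Fay vs Ana: Fay wins 5–4.
Fay vs Dana: Fay wins 6–3.
Fay vs Chen: Fay wins 5–4.
Ana vs Dana: Ana wins 6–3.
Ana vs Chen: Chen wins 5–4.
Dana vs Chen: Chen wins 7–2.
Fay beats each rival — Ana (5–4), Dana (6–3), Chen (5–4) — so Fay is the Condorcet winner.

Fay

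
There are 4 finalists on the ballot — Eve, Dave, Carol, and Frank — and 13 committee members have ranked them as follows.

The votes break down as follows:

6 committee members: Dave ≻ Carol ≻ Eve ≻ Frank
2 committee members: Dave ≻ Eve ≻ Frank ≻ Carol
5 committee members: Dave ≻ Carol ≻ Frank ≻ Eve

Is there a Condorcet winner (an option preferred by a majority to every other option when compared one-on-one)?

Head-to-head results (13 voters total):
Eve vs Dave: Dave wins 13–0.
Eve vs Carol: Carol wins 11–2.
Eve vs Frank: Eve wins 8–5.
Dave vs Carol: Dave wins 13–0.
Dave vs Frank: Dave wins 13–0.
Carol vs Frank: Carol wins 11–2.
Dave beats each rival — Eve (13–0), Carol (13–0), Frank (13–0) — so Dave is the Condorcet winner.

Yes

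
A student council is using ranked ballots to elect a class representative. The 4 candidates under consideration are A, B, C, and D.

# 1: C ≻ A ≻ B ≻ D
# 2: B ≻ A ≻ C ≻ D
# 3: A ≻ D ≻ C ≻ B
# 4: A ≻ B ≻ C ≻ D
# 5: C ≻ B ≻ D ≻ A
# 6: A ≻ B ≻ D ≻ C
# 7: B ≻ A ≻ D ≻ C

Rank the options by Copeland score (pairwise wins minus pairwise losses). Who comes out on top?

Pairwise results:
  A vs B: A wins 4–3.
  A vs C: A wins 5–2.
  A vs D: A wins 6–1.
  B vs C: B wins 4–3.
  B vs D: B wins 6–1.
  C vs D: C wins 4–3.
Copeland scores (wins − losses):
  A: 3 − 0 = 3
  B: 2 − 1 = 1
  C: 1 − 2 = -1
  D: 0 − 3 = -3
A has the best Copeland score.

A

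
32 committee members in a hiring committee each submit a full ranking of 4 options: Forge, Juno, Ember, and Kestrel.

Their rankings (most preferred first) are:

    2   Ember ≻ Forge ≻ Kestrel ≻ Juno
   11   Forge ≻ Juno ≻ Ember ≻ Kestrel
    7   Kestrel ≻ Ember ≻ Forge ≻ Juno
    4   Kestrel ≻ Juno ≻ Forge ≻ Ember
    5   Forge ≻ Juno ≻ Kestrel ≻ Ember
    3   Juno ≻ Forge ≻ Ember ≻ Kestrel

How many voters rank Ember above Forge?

9

Ballots ranking Ember above Forge: 2+7 = 9.
Ballots ranking Forge above Ember: 11+4+5+3 = 23.
So 9 of 32 voters prefer Ember to Forge.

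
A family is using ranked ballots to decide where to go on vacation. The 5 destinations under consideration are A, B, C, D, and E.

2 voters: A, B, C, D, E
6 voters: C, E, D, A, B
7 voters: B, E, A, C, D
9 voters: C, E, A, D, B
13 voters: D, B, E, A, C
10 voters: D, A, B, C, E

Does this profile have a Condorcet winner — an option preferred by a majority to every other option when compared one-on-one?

Head-to-head results (47 voters total):
A vs B: A wins 27–20.
A vs C: A wins 32–15.
A vs D: D wins 29–18.
A vs E: E wins 35–12.
B vs C: B wins 32–15.
B vs D: D wins 38–9.
B vs E: B wins 32–15.
C vs D: C wins 24–23.
C vs E: C wins 27–20.
D vs E: D wins 25–22.
No candidate beats all others: A beats B beats E beats A, a majority cycle.

No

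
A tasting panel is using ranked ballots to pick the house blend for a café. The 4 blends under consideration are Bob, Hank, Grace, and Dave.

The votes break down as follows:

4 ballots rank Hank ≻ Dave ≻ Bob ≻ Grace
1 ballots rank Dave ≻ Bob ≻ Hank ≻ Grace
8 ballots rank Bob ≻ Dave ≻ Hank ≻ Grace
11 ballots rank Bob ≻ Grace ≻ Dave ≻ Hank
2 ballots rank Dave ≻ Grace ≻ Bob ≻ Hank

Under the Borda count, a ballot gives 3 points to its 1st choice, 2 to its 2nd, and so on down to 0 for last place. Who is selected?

Borda scores:
  Bob: 4·1 + 2 + 8·3 + 11·3 + 2·1 = 65
  Hank: 4·3 + 1 + 8·1 + 11·0 + 2·0 = 21
  Grace: 4·0 + 0 + 8·0 + 11·2 + 2·2 = 26
  Dave: 4·2 + 3 + 8·2 + 11·1 + 2·3 = 44
Bob has the highest total.

Bob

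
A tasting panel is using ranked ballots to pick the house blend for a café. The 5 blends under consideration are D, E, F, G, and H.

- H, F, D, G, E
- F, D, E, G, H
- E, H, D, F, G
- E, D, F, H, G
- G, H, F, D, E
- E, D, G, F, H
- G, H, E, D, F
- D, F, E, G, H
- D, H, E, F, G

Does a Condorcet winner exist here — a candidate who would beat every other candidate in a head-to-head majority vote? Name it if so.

D

Head-to-head results (9 voters total):
D vs E: D wins 5–4.
D vs F: D wins 6–3.
D vs G: D wins 7–2.
D vs H: D wins 5–4.
E vs F: E wins 5–4.
E vs G: E wins 6–3.
E vs H: E wins 5–4.
F vs G: F wins 6–3.
F vs H: H wins 5–4.
G vs H: G wins 5–4.
D beats each rival — E (5–4), F (6–3), G (7–2), H (5–4) — so D is the Condorcet winner.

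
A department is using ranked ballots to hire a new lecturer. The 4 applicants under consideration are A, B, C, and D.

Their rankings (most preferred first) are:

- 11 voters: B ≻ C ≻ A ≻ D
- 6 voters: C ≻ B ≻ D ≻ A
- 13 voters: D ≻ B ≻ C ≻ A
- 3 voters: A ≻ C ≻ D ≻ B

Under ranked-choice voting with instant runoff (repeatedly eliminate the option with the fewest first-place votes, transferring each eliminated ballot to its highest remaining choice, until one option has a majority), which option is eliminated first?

Round 1: D 13, B 11, C 6, A 3. A has the fewest and is eliminated.
Round 2: D 13, B 11, C 9. C has the fewest and is eliminated.
Round 3: B 17, D 16. B has a majority.

A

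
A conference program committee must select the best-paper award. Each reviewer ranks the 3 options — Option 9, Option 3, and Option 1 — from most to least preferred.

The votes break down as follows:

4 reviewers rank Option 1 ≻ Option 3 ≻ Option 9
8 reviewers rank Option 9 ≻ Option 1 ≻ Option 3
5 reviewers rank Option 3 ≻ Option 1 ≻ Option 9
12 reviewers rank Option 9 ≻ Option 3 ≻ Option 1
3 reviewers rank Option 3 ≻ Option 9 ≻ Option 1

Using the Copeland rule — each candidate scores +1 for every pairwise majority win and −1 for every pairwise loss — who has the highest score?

Option 9

Pairwise results:
  Option 9 vs Option 3: Option 9 wins 20–12.
  Option 9 vs Option 1: Option 9 wins 23–9.
  Option 3 vs Option 1: Option 3 wins 20–12.
Copeland scores (wins − losses):
  Option 9: 2 − 0 = 2
  Option 3: 1 − 1 = 0
  Option 1: 0 − 2 = -2
Option 9 has the best Copeland score.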